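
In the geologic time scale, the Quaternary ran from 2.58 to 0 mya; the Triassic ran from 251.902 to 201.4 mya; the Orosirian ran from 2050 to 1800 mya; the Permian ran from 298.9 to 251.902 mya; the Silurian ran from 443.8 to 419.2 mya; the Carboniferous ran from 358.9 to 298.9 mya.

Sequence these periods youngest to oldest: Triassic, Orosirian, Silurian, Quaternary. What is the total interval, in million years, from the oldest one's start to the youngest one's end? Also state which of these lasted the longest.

Start ages (Ma): Orosirian 2050, Silurian 443.8, Triassic 251.902, Quaternary 2.58.
Ordered youngest to oldest: Quaternary, Triassic, Silurian, Orosirian.
Span = 2050 − 0 = 2050 Myr.
Durations: Quaternary 2.58, Silurian 24.6, Orosirian 250, Triassic 50.502 → longest is Orosirian (250 Myr).

Quaternary, Triassic, Silurian, Orosirian; total span 2050 Myr; longest is Orosirian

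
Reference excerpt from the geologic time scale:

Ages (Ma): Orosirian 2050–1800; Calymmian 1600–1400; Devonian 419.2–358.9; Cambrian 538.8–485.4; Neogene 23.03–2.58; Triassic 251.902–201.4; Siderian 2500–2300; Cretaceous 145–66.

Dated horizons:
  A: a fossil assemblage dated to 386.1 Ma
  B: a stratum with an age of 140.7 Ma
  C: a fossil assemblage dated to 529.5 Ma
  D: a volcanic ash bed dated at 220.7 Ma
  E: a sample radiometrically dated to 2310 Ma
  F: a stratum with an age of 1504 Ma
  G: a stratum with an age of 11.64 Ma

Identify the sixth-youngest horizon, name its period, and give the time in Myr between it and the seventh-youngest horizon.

F, in the Calymmian; 806 million years to E

Sorted youngest-first by Ma: G (11.64), B (140.7), D (220.7), A (386.1), C (529.5), F (1504), E (2310).
The sixth youngest is F at 1504 Ma, which lies in 1600–1400 Ma: the Calymmian.
The seventh youngest is E at 2310 Ma; separation = |1504 − 2310| = 806 Myr.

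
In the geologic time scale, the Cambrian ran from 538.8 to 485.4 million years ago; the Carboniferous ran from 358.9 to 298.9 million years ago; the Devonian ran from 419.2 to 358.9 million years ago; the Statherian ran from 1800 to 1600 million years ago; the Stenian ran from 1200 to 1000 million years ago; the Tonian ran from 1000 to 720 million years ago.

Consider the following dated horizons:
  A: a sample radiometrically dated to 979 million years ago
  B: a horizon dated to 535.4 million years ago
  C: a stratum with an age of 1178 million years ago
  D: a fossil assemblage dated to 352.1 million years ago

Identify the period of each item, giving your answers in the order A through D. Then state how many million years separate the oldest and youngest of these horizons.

A — Tonian; B — Cambrian; C — Stenian; D — Carboniferous; span 825.9 million years

A: 979 Ma lies in 1000–720 Ma, so Tonian.
B: 535.4 Ma lies in 538.8–485.4 Ma, so Cambrian.
C: 1178 Ma lies in 1200–1000 Ma, so Stenian.
D: 352.1 Ma lies in 358.9–298.9 Ma, so Carboniferous.
Oldest = 1178 Ma, youngest = 352.1 Ma → span 825.9 Myr.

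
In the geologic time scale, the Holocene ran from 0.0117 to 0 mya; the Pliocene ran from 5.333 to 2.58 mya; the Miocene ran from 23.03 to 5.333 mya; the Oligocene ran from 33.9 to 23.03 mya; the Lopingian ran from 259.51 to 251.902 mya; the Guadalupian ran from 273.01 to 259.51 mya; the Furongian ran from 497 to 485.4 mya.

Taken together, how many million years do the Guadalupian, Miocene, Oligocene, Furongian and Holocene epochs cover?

Each duration: Guadalupian = 13.5; Miocene = 17.697; Oligocene = 10.87; Furongian = 11.6; Holocene = 0.0117.
Sum: 13.5 + 17.697 + 10.87 + 11.6 + 0.0117 = 53.6787 Myr.

53.6787 million years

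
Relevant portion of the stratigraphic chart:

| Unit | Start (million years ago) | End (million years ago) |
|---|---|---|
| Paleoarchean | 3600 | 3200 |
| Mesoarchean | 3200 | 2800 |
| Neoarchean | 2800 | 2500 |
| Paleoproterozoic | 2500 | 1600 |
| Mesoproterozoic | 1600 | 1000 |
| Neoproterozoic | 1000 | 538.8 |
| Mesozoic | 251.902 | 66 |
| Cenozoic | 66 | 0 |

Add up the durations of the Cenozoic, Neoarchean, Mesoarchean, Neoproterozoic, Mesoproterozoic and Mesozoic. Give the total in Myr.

Duration is start − end for each: (66 − 0) + (2800 − 2500) + (3200 − 2800) + (1000 − 538.8) + (1600 − 1000) + (251.902 − 66).
That is 66 + 300 + 400 + 461.2 + 600 + 185.902, which totals 2013.102 million years.

2013.102 million years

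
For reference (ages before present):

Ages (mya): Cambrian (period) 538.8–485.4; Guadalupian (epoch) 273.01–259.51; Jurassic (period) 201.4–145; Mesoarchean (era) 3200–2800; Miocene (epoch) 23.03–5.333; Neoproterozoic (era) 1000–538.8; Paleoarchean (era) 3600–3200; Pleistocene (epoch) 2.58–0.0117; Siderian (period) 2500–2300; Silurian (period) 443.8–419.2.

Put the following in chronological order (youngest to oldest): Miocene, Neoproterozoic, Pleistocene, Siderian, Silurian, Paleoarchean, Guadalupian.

Pleistocene, Miocene, Guadalupian, Silurian, Neoproterozoic, Siderian, Paleoarchean

Sorting by start age (ascending Ma, since larger Ma = older): Pleistocene start 2.58, Miocene start 23.03, Guadalupian start 273.01, Silurian start 443.8, Neoproterozoic start 1000, Siderian start 2500, Paleoarchean start 3600.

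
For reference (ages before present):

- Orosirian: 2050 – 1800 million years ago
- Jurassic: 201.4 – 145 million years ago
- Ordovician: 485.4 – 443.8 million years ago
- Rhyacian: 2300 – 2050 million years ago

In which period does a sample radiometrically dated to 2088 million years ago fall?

2088 Ma lies between 2300 and 2050 Ma, so it falls in the Rhyacian.

Rhyacian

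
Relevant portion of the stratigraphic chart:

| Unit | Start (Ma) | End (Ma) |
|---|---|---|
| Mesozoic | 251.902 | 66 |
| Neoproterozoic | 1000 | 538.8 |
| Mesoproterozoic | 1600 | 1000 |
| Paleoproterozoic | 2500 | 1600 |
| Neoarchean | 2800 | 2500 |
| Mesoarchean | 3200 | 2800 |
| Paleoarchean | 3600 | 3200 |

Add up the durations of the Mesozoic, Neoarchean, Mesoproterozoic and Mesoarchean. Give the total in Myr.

1485.902 million years

Duration is start − end for each: (251.902 − 66) + (2800 − 2500) + (1600 − 1000) + (3200 − 2800).
That is 185.902 + 300 + 600 + 400, which totals 1485.902 million years.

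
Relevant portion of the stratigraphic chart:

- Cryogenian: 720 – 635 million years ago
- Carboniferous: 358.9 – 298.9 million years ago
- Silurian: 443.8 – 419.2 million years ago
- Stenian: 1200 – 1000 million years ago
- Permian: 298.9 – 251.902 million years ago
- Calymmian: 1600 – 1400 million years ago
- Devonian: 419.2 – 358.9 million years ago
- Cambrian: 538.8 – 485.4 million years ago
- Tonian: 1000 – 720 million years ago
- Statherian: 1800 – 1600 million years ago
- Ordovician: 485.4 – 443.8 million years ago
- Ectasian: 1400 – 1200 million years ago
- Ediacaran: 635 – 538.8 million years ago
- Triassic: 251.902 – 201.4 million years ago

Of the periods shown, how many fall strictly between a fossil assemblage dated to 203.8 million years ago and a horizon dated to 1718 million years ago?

12

The older date is 1718 Ma and the younger is 203.8 Ma.
Periods with start < 1718 and end > 203.8 Ma: Calymmian (1600–1400), Ectasian (1400–1200), Stenian (1200–1000), Tonian (1000–720), Cryogenian (720–635), Ediacaran (635–538.8), Cambrian (538.8–485.4), Ordovician (485.4–443.8), Silurian (443.8–419.2), Devonian (419.2–358.9), Carboniferous (358.9–298.9), Permian (298.9–251.902).
That is 12 complete periods.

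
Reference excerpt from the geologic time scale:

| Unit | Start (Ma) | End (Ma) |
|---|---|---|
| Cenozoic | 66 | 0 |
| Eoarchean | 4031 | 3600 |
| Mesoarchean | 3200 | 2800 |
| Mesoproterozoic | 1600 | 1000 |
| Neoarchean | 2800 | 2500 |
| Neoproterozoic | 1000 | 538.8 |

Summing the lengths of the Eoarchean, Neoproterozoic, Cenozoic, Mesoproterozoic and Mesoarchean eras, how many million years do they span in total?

Each duration: Eoarchean = 431; Neoproterozoic = 461.2; Cenozoic = 66; Mesoproterozoic = 600; Mesoarchean = 400.
Sum: 431 + 461.2 + 66 + 600 + 400 = 1958.2 Myr.

1958.2 million years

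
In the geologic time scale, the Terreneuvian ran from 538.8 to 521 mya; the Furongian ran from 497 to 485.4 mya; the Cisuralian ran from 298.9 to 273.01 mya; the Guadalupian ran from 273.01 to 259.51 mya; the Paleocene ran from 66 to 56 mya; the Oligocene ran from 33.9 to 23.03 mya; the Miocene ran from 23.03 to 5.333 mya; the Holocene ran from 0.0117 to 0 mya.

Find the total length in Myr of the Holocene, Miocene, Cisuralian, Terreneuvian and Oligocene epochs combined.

Duration is start − end for each: (0.0117 − 0) + (23.03 − 5.333) + (298.9 − 273.01) + (538.8 − 521) + (33.9 − 23.03).
That is 0.0117 + 17.697 + 25.89 + 17.8 + 10.87, which totals 72.2687 million years.

72.2687 million years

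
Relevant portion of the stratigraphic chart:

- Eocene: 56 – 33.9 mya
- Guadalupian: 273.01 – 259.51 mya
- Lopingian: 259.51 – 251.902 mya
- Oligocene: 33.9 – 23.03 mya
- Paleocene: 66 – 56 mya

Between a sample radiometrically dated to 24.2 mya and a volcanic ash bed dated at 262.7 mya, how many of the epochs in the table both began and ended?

3

262.7 Ma sits inside the Guadalupian (273.01–259.51) and 24.2 Ma inside the Oligocene (33.9–23.03); neither of those is wholly between the two dates.
The listed epochs lying completely between them are Lopingian, Paleocene, Eocene — 3 in all.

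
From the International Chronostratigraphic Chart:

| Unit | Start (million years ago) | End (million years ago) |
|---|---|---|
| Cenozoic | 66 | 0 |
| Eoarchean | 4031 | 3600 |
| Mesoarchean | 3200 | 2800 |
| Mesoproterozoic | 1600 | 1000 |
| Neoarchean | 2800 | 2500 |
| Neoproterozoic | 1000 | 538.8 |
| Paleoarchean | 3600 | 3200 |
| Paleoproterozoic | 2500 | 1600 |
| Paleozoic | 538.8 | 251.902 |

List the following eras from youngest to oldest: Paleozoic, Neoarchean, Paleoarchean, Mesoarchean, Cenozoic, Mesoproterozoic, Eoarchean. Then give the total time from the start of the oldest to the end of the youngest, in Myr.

Start ages (Ma): Eoarchean 4031, Paleoarchean 3600, Mesoarchean 3200, Neoarchean 2800, Mesoproterozoic 1600, Paleozoic 538.8, Cenozoic 66.
Ordered youngest to oldest: Cenozoic, Paleozoic, Mesoproterozoic, Neoarchean, Mesoarchean, Paleoarchean, Eoarchean.
Span = 4031 − 0 = 4031 Myr.

Cenozoic → Paleozoic → Mesoproterozoic → Neoarchean → Mesoarchean → Paleoarchean → Eoarchean; total span 4031 Myr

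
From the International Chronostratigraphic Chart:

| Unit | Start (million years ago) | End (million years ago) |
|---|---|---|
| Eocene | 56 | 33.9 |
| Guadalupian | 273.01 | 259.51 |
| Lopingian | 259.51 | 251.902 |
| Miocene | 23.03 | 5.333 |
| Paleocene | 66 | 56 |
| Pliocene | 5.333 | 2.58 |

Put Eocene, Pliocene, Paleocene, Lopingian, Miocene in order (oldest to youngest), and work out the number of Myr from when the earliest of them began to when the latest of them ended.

Lopingian, Paleocene, Eocene, Miocene, Pliocene; total span 256.93 Myr

From the excerpt: Eocene 56–33.9; Pliocene 5.333–2.58; Paleocene 66–56; Lopingian 259.51–251.902; Miocene 23.03–5.333 (Ma).
Larger Ma is earlier, so the oldest is Lopingian and the youngest is Pliocene; oldest to youngest: Lopingian, Paleocene, Eocene, Miocene, Pliocene.
Oldest start 259.51 minus youngest end 2.58 gives 256.93 Myr overall.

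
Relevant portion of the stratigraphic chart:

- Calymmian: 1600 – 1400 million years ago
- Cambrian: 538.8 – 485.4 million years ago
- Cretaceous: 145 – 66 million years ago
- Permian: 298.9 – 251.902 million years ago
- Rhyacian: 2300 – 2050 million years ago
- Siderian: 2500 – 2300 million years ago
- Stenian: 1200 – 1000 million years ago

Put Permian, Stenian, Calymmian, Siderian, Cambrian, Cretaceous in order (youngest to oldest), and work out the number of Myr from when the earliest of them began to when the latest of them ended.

Cretaceous → Permian → Cambrian → Stenian → Calymmian → Siderian; total span 2434 Myr

Start ages (Ma): Siderian 2500, Calymmian 1600, Stenian 1200, Cambrian 538.8, Permian 298.9, Cretaceous 145.
Ordered youngest to oldest: Cretaceous, Permian, Cambrian, Stenian, Calymmian, Siderian.
Span = 2500 − 66 = 2434 Myr.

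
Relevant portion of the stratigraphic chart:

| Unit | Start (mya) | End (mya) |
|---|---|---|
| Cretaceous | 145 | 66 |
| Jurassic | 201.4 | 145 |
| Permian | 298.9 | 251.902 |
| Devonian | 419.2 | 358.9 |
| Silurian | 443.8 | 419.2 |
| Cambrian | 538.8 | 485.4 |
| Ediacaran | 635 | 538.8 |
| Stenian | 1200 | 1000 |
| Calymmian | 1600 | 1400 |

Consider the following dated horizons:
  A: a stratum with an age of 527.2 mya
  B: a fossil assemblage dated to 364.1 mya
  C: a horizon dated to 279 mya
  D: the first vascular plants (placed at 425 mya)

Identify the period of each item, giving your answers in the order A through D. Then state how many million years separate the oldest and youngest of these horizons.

A — Cambrian; B — Devonian; C — Permian; D — Silurian; span 248.2 million years

Match each age against the start–end ranges in the excerpt: A = 527.2 Ma → Cambrian (538.8–485.4); B = 364.1 Ma → Devonian (419.2–358.9); C = 279 Ma → Permian (298.9–251.902); D = 425 Ma → Silurian (443.8–419.2).
The largest age is 527.2 Ma and the smallest is 279 Ma; their difference is 248.2 Myr.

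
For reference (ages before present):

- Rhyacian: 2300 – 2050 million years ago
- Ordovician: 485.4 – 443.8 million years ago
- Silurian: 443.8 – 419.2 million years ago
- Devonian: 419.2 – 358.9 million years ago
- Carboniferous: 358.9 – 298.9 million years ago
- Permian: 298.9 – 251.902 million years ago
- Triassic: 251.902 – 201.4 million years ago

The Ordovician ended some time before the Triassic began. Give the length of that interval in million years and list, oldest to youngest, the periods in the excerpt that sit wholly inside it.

End of Ordovician = 443.8 Ma; start of Triassic = 251.902 Ma.
Gap = 443.8 − 251.902 = 191.898 Myr.
Periods wholly inside 443.8–251.902 Ma: Silurian (443.8–419.2), Devonian (419.2–358.9), Carboniferous (358.9–298.9), Permian (298.9–251.902).

191.898 million years; Silurian, Devonian, Carboniferous, Permian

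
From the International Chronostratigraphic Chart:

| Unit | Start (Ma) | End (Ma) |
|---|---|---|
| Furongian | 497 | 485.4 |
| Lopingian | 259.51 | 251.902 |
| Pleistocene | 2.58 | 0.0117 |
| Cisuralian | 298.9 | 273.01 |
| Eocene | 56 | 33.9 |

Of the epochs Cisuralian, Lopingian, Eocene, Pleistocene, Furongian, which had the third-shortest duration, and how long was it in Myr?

Durations: Cisuralian 25.89; Lopingian 7.608; Eocene 22.1; Pleistocene 2.5683; Furongian 11.6 Myr.
Sorted shortest-first: Pleistocene (2.5683), Lopingian (7.608), Furongian (11.6), Eocene (22.1), Cisuralian (25.89).
The third shortest is Furongian at 11.6 Myr.

Furongian, 11.6 million years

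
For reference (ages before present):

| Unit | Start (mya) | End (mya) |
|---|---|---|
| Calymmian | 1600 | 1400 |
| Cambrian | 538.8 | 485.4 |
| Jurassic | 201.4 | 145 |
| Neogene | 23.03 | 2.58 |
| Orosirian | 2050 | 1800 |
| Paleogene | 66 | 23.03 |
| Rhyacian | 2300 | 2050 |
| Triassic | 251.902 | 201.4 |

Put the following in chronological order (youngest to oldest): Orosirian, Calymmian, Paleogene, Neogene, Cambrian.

Read off each span (Ma): Orosirian 2050–1800; Calymmian 1600–1400; Paleogene 66–23.03; Neogene 23.03–2.58; Cambrian 538.8–485.4.
Larger Ma is older, so oldest→youngest is Orosirian, Calymmian, Cambrian, Paleogene, Neogene; reverse it for youngest→oldest.

Neogene, Paleogene, Cambrian, Calymmian, Orosirian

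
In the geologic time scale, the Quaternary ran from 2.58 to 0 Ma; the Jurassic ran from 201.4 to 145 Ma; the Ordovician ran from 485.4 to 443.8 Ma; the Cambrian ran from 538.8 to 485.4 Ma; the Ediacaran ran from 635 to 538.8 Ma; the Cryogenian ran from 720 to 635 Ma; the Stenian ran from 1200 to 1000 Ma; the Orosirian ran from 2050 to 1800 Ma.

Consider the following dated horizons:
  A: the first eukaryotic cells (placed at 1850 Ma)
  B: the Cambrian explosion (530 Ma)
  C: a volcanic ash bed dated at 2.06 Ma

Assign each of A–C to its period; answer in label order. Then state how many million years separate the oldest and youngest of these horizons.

Match each age against the start–end ranges in the excerpt: A = 1850 Ma → Orosirian (2050–1800); B = 530 Ma → Cambrian (538.8–485.4); C = 2.06 Ma → Quaternary (2.58–0).
The largest age is 1850 Ma and the smallest is 2.06 Ma; their difference is 1847.94 Myr.

A — Orosirian; B — Cambrian; C — Quaternary; span 1847.94 million years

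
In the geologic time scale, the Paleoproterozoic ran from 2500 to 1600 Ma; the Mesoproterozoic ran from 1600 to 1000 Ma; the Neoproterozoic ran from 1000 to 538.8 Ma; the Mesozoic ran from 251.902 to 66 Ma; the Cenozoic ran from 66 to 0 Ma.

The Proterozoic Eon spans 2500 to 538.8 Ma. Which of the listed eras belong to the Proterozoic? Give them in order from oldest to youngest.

Eras with both bounds inside 2500–538.8 Ma: Paleoproterozoic (2500–1600), Mesoproterozoic (1600–1000), Neoproterozoic (1000–538.8).

Paleoproterozoic, Mesoproterozoic, Neoproterozoic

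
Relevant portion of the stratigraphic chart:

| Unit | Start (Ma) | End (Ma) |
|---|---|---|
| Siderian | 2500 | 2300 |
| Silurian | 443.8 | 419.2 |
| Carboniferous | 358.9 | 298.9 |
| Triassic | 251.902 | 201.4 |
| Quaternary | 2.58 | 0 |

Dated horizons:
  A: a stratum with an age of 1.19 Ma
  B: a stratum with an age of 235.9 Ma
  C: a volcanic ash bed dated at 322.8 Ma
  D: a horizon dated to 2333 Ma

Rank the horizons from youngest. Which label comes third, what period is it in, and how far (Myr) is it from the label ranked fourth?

C, in the Carboniferous; 2010.2 million years to D

Smaller Ma means younger, so youngest first: A 1.19 < B 235.9 < C 322.8 < D 2333.
Counting 3 along gives C (322.8 Ma); the excerpt puts that inside the Carboniferous, 358.9–298.9 Ma.
Next in line is D (2333 Ma), and 2333 − 322.8 = 2010.2 Myr.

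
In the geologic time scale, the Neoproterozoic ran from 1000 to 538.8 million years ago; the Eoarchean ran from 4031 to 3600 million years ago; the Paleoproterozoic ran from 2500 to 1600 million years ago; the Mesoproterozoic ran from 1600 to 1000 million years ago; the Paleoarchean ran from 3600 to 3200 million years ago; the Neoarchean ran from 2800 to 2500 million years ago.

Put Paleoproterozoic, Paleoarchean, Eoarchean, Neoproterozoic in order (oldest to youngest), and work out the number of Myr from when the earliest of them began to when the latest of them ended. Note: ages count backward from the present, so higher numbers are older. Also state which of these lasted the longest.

Start ages (Ma): Eoarchean 4031, Paleoarchean 3600, Paleoproterozoic 2500, Neoproterozoic 1000.
Ordered oldest to youngest: Eoarchean, Paleoarchean, Paleoproterozoic, Neoproterozoic.
Span = 4031 − 538.8 = 3492.2 Myr.
Durations: Paleoarchean 400, Neoproterozoic 461.2, Eoarchean 431, Paleoproterozoic 900 → longest is Paleoproterozoic (900 Myr).

Eoarchean, Paleoarchean, Paleoproterozoic, Neoproterozoic; total span 3492.2 Myr; longest is Paleoproterozoic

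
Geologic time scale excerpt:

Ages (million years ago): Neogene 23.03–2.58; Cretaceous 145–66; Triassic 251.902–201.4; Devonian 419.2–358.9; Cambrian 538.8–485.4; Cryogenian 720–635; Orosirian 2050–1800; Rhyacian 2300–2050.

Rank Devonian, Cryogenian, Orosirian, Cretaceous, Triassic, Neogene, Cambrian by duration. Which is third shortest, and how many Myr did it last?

Durations: Devonian 60.3; Cryogenian 85; Orosirian 250; Cretaceous 79; Triassic 50.502; Neogene 20.45; Cambrian 53.4 Myr.
Sorted shortest-first: Neogene (20.45), Triassic (50.502), Cambrian (53.4), Devonian (60.3), Cretaceous (79), Cryogenian (85), Orosirian (250).
The third shortest is Cambrian at 53.4 Myr.

Cambrian, 53.4 million years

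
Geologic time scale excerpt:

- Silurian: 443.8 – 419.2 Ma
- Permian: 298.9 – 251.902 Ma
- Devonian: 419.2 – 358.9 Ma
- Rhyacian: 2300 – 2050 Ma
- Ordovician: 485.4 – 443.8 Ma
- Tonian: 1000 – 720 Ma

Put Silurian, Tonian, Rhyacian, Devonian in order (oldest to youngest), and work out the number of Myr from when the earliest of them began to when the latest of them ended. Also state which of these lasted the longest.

From the excerpt: Silurian 443.8–419.2; Tonian 1000–720; Rhyacian 2300–2050; Devonian 419.2–358.9 (Ma).
Larger Ma is earlier, so the oldest is Rhyacian and the youngest is Devonian; oldest to youngest: Rhyacian, Tonian, Silurian, Devonian.
Oldest start 2300 minus youngest end 358.9 gives 1941.1 Myr overall.
Individual lengths (start − end): Silurian 24.6; Rhyacian 250; Devonian 60.3; Tonian 280. The largest is Tonian at 280 Myr.

Rhyacian, Tonian, Silurian, Devonian; total span 1941.1 Myr; longest is Tonian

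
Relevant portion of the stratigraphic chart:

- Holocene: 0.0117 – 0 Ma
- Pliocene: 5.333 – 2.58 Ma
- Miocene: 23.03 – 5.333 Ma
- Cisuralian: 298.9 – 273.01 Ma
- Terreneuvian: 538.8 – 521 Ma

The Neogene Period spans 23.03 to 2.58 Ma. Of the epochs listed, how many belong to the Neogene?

2

Epochs inside 23.03–2.58 Ma: Miocene, Pliocene — 2 in total.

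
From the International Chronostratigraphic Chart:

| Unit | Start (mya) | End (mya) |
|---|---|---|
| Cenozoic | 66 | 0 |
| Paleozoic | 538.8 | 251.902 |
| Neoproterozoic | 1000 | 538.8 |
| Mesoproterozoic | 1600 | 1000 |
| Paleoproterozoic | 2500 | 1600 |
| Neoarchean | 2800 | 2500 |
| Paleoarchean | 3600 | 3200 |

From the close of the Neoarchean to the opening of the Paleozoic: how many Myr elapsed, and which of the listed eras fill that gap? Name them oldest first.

1961.2 million years; Paleoproterozoic, Mesoproterozoic, Neoproterozoic

The Neoarchean closes at 2500 Ma and the Paleozoic opens at 538.8 Ma, so the interval is 2500 − 538.8 = 1961.2 Myr.
An era fits inside if it starts at or after 2500 Ma and ends at or before 538.8 Ma; oldest first that gives Paleoproterozoic, Mesoproterozoic, Neoproterozoic.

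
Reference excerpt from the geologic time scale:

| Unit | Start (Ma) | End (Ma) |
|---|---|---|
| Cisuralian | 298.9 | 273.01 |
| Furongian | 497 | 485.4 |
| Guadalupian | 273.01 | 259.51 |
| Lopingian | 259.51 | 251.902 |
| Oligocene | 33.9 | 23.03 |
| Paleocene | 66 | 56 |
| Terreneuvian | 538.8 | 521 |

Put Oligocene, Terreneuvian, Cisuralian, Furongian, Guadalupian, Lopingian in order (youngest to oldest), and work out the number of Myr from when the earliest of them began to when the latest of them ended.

From the excerpt: Oligocene 33.9–23.03; Terreneuvian 538.8–521; Cisuralian 298.9–273.01; Furongian 497–485.4; Guadalupian 273.01–259.51; Lopingian 259.51–251.902 (Ma).
Larger Ma is earlier, so the oldest is Terreneuvian and the youngest is Oligocene; youngest to oldest: Oligocene, Lopingian, Guadalupian, Cisuralian, Furongian, Terreneuvian.
Oldest start 538.8 minus youngest end 23.03 gives 515.77 Myr overall.

Oligocene, Lopingian, Guadalupian, Cisuralian, Furongian, Terreneuvian; total span 515.77 Myr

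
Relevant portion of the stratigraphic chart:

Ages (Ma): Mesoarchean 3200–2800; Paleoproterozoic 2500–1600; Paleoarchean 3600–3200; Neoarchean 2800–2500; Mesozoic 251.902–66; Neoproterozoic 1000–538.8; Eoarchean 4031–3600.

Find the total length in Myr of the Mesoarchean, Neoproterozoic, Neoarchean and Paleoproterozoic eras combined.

Duration is start − end for each: (3200 − 2800) + (1000 − 538.8) + (2800 − 2500) + (2500 − 1600).
That is 400 + 461.2 + 300 + 900, which totals 2061.2 million years.

2061.2 million years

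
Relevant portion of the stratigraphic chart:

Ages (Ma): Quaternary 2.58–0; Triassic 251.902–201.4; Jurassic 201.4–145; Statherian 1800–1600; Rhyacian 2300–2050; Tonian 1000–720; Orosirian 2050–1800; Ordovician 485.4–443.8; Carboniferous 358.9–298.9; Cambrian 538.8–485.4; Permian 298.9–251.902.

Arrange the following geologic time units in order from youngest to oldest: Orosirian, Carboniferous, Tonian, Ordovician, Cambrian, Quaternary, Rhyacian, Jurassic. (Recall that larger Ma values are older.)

The oldest of these is Rhyacian (starts 2300 Ma) and the youngest is Quaternary (ends 0 Ma).
In between, by decreasing start age: Orosirian (2050), Tonian (1000), Cambrian (538.8), Ordovician (485.4), Carboniferous (358.9), Jurassic (201.4).
Listing youngest first means reversing that sequence.

Quaternary → Jurassic → Carboniferous → Ordovician → Cambrian → Tonian → Orosirian → Rhyacian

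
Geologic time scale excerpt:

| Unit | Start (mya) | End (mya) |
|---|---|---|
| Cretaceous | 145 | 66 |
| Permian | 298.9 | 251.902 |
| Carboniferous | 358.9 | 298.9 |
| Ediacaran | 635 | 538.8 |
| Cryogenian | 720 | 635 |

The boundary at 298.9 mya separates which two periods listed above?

The Carboniferous ends at 298.9 mya and the Permian begins at 298.9 mya, so they share that boundary.

Carboniferous and Permian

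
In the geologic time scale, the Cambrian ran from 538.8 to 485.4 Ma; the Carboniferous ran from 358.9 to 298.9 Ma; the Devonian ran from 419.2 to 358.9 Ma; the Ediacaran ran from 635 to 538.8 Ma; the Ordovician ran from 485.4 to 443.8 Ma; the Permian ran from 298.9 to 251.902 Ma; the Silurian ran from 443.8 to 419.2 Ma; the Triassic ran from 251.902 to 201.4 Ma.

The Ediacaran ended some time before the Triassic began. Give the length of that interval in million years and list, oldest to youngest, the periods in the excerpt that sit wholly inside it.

286.898 million years; Cambrian, Ordovician, Silurian, Devonian, Carboniferous, Permian

End of Ediacaran = 538.8 Ma; start of Triassic = 251.902 Ma.
Gap = 538.8 − 251.902 = 286.898 Myr.
Periods wholly inside 538.8–251.902 Ma: Cambrian (538.8–485.4), Ordovician (485.4–443.8), Silurian (443.8–419.2), Devonian (419.2–358.9), Carboniferous (358.9–298.9), Permian (298.9–251.902).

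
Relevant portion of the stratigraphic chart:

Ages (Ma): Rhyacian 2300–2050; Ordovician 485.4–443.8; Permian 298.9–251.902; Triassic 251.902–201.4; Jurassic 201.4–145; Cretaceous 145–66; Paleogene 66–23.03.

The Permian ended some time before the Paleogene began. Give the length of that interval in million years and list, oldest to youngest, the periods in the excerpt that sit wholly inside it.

185.902 million years; Triassic, Jurassic, Cretaceous

The Permian closes at 251.902 Ma and the Paleogene opens at 66 Ma, so the interval is 251.902 − 66 = 185.902 Myr.
A period fits inside if it starts at or after 251.902 Ma and ends at or before 66 Ma; oldest first that gives Triassic, Jurassic, Cretaceous.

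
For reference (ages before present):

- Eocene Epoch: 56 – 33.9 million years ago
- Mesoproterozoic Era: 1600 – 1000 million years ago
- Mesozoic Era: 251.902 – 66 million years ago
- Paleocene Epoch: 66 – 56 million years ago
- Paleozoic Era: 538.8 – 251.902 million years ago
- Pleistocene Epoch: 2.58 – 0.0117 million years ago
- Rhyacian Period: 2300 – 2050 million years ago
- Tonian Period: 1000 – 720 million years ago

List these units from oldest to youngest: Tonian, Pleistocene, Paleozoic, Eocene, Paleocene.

Tonian, Paleozoic, Paleocene, Eocene, Pleistocene

Read off each span (Ma): Tonian 1000–720; Pleistocene 2.58–0.0117; Paleozoic 538.8–251.902; Eocene 56–33.9; Paleocene 66–56.
Larger Ma is older, so oldest→youngest is Tonian, Paleozoic, Paleocene, Eocene, Pleistocene.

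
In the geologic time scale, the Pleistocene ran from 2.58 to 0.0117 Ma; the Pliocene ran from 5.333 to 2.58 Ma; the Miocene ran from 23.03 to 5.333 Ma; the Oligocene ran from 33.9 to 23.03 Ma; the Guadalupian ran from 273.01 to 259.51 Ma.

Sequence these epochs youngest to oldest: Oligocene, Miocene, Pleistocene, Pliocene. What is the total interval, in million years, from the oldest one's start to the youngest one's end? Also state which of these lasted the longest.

Pleistocene → Pliocene → Miocene → Oligocene; total span 33.8883 Myr; longest is Miocene

Start ages (Ma): Oligocene 33.9, Miocene 23.03, Pliocene 5.333, Pleistocene 2.58.
Ordered youngest to oldest: Pleistocene, Pliocene, Miocene, Oligocene.
Span = 33.9 − 0.0117 = 33.8883 Myr.
Durations: Miocene 17.697, Pleistocene 2.5683, Pliocene 2.753, Oligocene 10.87 → longest is Miocene (17.697 Myr).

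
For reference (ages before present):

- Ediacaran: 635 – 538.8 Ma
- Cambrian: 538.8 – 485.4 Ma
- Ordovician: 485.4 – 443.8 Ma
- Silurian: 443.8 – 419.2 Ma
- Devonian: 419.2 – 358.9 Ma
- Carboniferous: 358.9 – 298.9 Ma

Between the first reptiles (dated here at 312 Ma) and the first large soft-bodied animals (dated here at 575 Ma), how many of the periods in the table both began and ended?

4

The older date is 575 Ma and the younger is 312 Ma.
Periods with start < 575 and end > 312 Ma: Cambrian (538.8–485.4), Ordovician (485.4–443.8), Silurian (443.8–419.2), Devonian (419.2–358.9).
That is 4 complete periods.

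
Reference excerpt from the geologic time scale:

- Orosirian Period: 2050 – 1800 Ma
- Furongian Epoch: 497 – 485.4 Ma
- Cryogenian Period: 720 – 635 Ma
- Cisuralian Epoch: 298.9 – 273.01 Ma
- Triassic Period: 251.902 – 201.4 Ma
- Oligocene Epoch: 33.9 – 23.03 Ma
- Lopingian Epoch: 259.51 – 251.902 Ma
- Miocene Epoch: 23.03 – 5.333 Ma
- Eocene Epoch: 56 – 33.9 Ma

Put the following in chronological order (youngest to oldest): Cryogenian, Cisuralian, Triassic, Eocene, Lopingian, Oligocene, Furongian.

The oldest of these is Cryogenian (starts 720 Ma) and the youngest is Oligocene (ends 23.03 Ma).
In between, by decreasing start age: Furongian (497), Cisuralian (298.9), Lopingian (259.51), Triassic (251.902), Eocene (56).
Listing youngest first means reversing that sequence.

Oligocene → Eocene → Triassic → Lopingian → Cisuralian → Furongian → Cryogenian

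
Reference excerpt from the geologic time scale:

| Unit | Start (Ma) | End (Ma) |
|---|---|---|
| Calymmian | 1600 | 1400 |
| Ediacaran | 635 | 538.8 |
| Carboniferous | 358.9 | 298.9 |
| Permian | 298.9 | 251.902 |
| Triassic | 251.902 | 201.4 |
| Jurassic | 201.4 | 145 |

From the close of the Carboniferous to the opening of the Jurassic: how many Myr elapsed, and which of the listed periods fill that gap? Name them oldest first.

97.5 million years; Permian, Triassic

End of Carboniferous = 298.9 Ma; start of Jurassic = 201.4 Ma.
Gap = 298.9 − 201.4 = 97.5 Myr.
Periods wholly inside 298.9–201.4 Ma: Permian (298.9–251.902), Triassic (251.902–201.4).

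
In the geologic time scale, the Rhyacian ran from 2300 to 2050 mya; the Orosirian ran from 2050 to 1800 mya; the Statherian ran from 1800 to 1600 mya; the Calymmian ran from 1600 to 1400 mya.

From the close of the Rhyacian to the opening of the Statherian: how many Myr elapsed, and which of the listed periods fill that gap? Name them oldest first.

The Rhyacian closes at 2050 Ma and the Statherian opens at 1800 Ma, so the interval is 2050 − 1800 = 250 Myr.
A period fits inside if it starts at or after 2050 Ma and ends at or before 1800 Ma; oldest first that gives Orosirian.

250 million years; Orosirian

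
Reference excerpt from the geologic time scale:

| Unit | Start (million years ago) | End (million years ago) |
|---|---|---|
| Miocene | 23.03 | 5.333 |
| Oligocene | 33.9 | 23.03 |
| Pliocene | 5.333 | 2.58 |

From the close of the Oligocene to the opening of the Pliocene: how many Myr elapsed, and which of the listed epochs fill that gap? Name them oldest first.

End of Oligocene = 23.03 Ma; start of Pliocene = 5.333 Ma.
Gap = 23.03 − 5.333 = 17.697 Myr.
Epochs wholly inside 23.03–5.333 Ma: Miocene (23.03–5.333).

17.697 million years; Miocene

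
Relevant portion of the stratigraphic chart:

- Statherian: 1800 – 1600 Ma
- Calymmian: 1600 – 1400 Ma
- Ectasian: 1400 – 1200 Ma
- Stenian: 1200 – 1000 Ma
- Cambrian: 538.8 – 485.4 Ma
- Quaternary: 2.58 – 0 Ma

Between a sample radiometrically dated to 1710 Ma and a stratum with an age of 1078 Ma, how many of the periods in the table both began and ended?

1710 Ma sits inside the Statherian (1800–1600) and 1078 Ma inside the Stenian (1200–1000); neither of those is wholly between the two dates.
The listed periods lying completely between them are Calymmian, Ectasian — 2 in all.

2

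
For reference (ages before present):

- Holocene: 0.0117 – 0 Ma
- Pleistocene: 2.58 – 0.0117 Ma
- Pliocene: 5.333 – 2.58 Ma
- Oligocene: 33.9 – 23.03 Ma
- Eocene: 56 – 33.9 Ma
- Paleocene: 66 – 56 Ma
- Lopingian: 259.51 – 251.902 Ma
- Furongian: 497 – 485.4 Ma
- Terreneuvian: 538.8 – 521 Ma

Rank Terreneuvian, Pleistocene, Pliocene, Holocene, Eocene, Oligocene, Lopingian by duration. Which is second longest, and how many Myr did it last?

Terreneuvian, 17.8 million years

Start − end for each: Terreneuvian 538.8 − 521 = 17.8; Pleistocene 2.58 − 0.0117 = 2.5683; Pliocene 5.333 − 2.58 = 2.753; Holocene 0.0117 − 0 = 0.0117; Eocene 56 − 33.9 = 22.1; Oligocene 33.9 − 23.03 = 10.87; Lopingian 259.51 − 251.902 = 7.608.
Ranking these from longest: Eocene > Terreneuvian > Oligocene > Lopingian > Pliocene > Pleistocene > Holocene.
Position 2 in that ranking is Terreneuvian, which lasted 17.8 Myr.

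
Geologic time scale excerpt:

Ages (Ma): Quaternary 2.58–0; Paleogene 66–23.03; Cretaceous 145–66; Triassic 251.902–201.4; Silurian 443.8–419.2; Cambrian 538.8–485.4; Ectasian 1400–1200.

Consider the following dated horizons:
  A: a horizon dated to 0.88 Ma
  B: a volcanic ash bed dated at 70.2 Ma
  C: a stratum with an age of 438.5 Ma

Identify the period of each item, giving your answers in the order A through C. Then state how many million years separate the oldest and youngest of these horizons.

A — Quaternary; B — Cretaceous; C — Silurian; span 437.62 million years

Match each age against the start–end ranges in the excerpt: A = 0.88 Ma → Quaternary (2.58–0); B = 70.2 Ma → Cretaceous (145–66); C = 438.5 Ma → Silurian (443.8–419.2).
The largest age is 438.5 Ma and the smallest is 0.88 Ma; their difference is 437.62 Myr.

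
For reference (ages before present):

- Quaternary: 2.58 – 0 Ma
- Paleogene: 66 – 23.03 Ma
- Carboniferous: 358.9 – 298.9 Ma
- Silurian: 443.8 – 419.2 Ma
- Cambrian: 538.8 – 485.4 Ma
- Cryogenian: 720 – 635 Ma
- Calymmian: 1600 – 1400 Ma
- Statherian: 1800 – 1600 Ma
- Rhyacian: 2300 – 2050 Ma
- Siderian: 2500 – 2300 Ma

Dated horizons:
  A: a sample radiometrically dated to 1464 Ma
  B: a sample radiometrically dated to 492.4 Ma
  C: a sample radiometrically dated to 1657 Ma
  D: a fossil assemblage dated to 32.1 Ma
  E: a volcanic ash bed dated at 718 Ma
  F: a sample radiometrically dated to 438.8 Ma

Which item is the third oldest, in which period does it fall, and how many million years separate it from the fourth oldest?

E, in the Cryogenian; 225.6 million years to B

Sorted oldest-first by Ma: C (1657), A (1464), E (718), B (492.4), F (438.8), D (32.1).
The third oldest is E at 718 Ma, which lies in 720–635 Ma: the Cryogenian.
The fourth oldest is B at 492.4 Ma; separation = |718 − 492.4| = 225.6 Myr.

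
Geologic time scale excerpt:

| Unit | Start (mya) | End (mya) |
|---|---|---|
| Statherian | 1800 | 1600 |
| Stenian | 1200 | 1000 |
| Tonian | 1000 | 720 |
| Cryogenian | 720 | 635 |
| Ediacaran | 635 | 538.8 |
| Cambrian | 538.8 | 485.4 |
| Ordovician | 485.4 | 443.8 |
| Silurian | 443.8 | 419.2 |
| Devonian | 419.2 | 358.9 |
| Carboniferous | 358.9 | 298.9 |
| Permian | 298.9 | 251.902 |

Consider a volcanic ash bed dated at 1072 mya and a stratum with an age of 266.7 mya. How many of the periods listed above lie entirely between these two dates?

The older date is 1072 Ma and the younger is 266.7 Ma.
Periods with start < 1072 and end > 266.7 Ma: Tonian (1000–720), Cryogenian (720–635), Ediacaran (635–538.8), Cambrian (538.8–485.4), Ordovician (485.4–443.8), Silurian (443.8–419.2), Devonian (419.2–358.9), Carboniferous (358.9–298.9).
That is 8 complete periods.

8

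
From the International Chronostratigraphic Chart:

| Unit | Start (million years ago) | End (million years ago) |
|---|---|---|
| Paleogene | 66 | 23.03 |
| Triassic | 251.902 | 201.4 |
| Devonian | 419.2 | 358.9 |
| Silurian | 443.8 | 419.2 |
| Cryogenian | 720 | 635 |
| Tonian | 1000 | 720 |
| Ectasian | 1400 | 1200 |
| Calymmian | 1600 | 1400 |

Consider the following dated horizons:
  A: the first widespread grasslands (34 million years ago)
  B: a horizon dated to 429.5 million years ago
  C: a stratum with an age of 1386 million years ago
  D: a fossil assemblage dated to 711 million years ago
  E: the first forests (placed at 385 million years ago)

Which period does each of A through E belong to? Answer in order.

A — Paleogene; B — Silurian; C — Ectasian; D — Cryogenian; E — Devonian

Match each age against the start–end ranges in the excerpt: A = 34 Ma → Paleogene (66–23.03); B = 429.5 Ma → Silurian (443.8–419.2); C = 1386 Ma → Ectasian (1400–1200); D = 711 Ma → Cryogenian (720–635); E = 385 Ma → Devonian (419.2–358.9).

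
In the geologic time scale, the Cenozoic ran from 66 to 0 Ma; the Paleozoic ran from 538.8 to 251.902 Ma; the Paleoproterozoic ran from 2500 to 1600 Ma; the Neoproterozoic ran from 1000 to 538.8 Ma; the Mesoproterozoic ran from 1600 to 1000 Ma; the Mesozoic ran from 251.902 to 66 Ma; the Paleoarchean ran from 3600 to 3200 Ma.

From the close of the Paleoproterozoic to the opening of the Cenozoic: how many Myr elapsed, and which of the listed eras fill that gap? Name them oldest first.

The Paleoproterozoic closes at 1600 Ma and the Cenozoic opens at 66 Ma, so the interval is 1600 − 66 = 1534 Myr.
An era fits inside if it starts at or after 1600 Ma and ends at or before 66 Ma; oldest first that gives Mesoproterozoic, Neoproterozoic, Paleozoic, Mesozoic.

1534 million years; Mesoproterozoic, Neoproterozoic, Paleozoic, Mesozoic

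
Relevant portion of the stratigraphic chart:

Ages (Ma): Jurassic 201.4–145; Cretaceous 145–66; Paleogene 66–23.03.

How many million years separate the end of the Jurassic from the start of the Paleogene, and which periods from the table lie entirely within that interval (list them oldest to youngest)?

The Jurassic closes at 145 Ma and the Paleogene opens at 66 Ma, so the interval is 145 − 66 = 79 Myr.
A period fits inside if it starts at or after 145 Ma and ends at or before 66 Ma; oldest first that gives Cretaceous.

79 million years; Cretaceous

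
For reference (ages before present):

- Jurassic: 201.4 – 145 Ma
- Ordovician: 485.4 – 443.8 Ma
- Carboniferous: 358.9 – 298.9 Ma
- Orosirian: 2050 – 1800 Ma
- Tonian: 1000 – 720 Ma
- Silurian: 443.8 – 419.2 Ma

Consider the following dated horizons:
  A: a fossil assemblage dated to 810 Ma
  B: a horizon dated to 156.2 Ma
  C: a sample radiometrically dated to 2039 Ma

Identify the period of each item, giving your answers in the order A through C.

A — Tonian; B — Jurassic; C — Orosirian

Match each age against the start–end ranges in the excerpt: A = 810 Ma → Tonian (1000–720); B = 156.2 Ma → Jurassic (201.4–145); C = 2039 Ma → Orosirian (2050–1800).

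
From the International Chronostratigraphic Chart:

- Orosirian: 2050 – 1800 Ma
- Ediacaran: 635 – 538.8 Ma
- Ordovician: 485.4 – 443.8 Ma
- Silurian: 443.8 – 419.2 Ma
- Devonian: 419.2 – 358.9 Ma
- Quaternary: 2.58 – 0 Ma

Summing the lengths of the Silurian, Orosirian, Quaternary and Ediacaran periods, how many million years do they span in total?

373.38 million years

Duration is start − end for each: (443.8 − 419.2) + (2050 − 1800) + (2.58 − 0) + (635 − 538.8).
That is 24.6 + 250 + 2.58 + 96.2, which totals 373.38 million years.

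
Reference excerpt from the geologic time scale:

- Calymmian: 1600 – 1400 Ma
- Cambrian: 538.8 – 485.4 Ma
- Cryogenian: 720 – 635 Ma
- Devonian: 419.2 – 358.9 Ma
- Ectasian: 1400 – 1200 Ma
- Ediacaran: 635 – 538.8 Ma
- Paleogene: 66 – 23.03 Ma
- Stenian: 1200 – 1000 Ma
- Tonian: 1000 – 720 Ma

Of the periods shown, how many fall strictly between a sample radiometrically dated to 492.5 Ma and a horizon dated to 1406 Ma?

1406 Ma sits inside the Calymmian (1600–1400) and 492.5 Ma inside the Cambrian (538.8–485.4); neither of those is wholly between the two dates.
The listed periods lying completely between them are Ectasian, Stenian, Tonian, Cryogenian, Ediacaran — 5 in all.

5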